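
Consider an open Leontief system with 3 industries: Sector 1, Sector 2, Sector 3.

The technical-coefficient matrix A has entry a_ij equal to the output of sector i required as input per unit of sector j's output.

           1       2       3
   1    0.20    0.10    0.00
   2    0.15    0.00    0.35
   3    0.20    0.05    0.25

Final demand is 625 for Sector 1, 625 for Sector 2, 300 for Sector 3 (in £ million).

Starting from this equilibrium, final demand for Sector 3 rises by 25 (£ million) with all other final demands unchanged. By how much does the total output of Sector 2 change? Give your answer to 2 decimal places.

Δx_2 = 12.33

I − A =
  [   0.80    -0.10     0.00]
  [  -0.15     1.00    -0.35]
  [  -0.20    -0.05     0.75]
Cofactors of I−A, C_ij = (−1)^(i+j)·(minor ij) (rows/columns in the sector order above):
  C_11 = (1.00)(0.75) − (-0.35)(-0.05) = 0.7325
  C_12 = −[(-0.15)(0.75) − (-0.35)(-0.20)] = 0.1825
  C_13 = (-0.15)(-0.05) − (1.00)(-0.20) = 0.2075
  C_21 = −[(-0.10)(0.75) − (0.00)(-0.05)] = 0.0750
  C_22 = (0.80)(0.75) − (0.00)(-0.20) = 0.6000
  C_23 = −[(0.80)(-0.05) − (-0.10)(-0.20)] = 0.0600
  C_31 = (-0.10)(-0.35) − (0.00)(1.00) = 0.0350
  C_32 = −[(0.80)(-0.35) − (0.00)(-0.15)] = 0.2800
  C_33 = (0.80)(1.00) − (-0.10)(-0.15) = 0.7850
det(I−A) = Σ_j (I−A)_1j·C_1j = (0.80)(0.7325) + (-0.10)(0.1825) + (0.00)(0.2075) = 0.56775
adj(I−A) = Cᵀ =
  [ 0.7325   0.0750   0.0350]
  [ 0.1825   0.6000   0.2800]
  [ 0.2075   0.0600   0.7850]
(I − A)⁻¹ = adj(I−A) / det(I−A) ≈
  [   1.2902     0.1321     0.0616]
  [   0.3214     1.0568     0.4932]
  [   0.3655     0.1057     1.3827]
Δx = (I − A)⁻¹ Δd with Δd having +25 in the Sector 3 component and 0 elsewhere.
So Δx_2 = L_23 · (+25), where L_23 = adj(I−A)_23 / det(I−A) = 0.2800 / 0.56775.
Δx_2 = 0.2800 × (+25) / 0.56775 = 7.00 / 0.56775 ≈ 12.33.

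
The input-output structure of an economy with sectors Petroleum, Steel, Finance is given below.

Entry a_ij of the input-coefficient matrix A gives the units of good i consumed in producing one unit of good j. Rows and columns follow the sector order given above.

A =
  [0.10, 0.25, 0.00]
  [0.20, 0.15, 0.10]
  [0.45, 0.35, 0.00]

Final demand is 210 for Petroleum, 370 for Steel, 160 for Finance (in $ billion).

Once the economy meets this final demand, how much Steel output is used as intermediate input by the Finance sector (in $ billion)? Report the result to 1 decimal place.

z_SF = 54.7

I − A =
  [   0.90    -0.25     0.00]
  [  -0.20     0.85    -0.10]
  [  -0.45    -0.35     1.00]
Cofactors of I−A, C_ij = (−1)^(i+j)·(minor ij) (rows/columns in the sector order above):
  C_11 = (0.85)(1.00) − (-0.10)(-0.35) = 0.8150
  C_12 = −[(-0.20)(1.00) − (-0.10)(-0.45)] = 0.2450
  C_13 = (-0.20)(-0.35) − (0.85)(-0.45) = 0.4525
  C_21 = −[(-0.25)(1.00) − (0.00)(-0.35)] = 0.2500
  C_22 = (0.90)(1.00) − (0.00)(-0.45) = 0.9000
  C_23 = −[(0.90)(-0.35) − (-0.25)(-0.45)] = 0.4275
  C_31 = (-0.25)(-0.10) − (0.00)(0.85) = 0.0250
  C_32 = −[(0.90)(-0.10) − (0.00)(-0.20)] = 0.0900
  C_33 = (0.90)(0.85) − (-0.25)(-0.20) = 0.7150
det(I−A) = Σ_j (I−A)_1j·C_1j = (0.90)(0.8150) + (-0.25)(0.2450) + (0.00)(0.4525) = 0.67225
adj(I−A) = Cᵀ =
  [ 0.8150   0.2500   0.0250]
  [ 0.2450   0.9000   0.0900]
  [ 0.4525   0.4275   0.7150]
(I − A)⁻¹ = adj(I−A) / det(I−A) ≈
  [   1.2123     0.3719     0.0372]
  [   0.3644     1.3388     0.1339]
  [   0.6731     0.6359     1.0636]
First solve x = (I − A)⁻¹ d = adj(I−A)·d / det(I−A); in particular x_F = (0.4525·210 + 0.4275·370 + 0.7150·160) / 0.67225 = 367.60 / 0.67225 ≈ 546.820.
Intermediate flow from S to F: z_SF = a_SF · x_F = 0.10 × 367.60 / 0.67225 = 36.76 / 0.67225 ≈ 54.7.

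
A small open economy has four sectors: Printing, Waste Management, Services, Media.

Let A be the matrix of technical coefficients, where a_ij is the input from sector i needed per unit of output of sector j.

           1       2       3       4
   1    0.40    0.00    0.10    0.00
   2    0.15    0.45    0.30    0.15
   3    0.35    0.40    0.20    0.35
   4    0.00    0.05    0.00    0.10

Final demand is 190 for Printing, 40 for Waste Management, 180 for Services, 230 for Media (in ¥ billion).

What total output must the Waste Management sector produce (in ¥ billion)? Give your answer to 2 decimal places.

I − A =
  [   0.60     0.00    -0.10     0.00]
  [  -0.15     0.55    -0.30    -0.15]
  [  -0.35    -0.40     0.80    -0.35]
  [   0.00    -0.05     0.00     0.90]
Compute the cofactors C_ij = (−1)^(i+j)·(3×3 minor ij) of I−A; the adjugate is their transpose:
adj(I−A) = Cᵀ =
  [ 0.27675   0.03775   0.04875   0.02525]
  [ 0.20250   0.40050   0.17550   0.13500]
  [ 0.22725   0.22650   0.29250   0.15150]
  [ 0.01125   0.02225   0.00975   0.16675]
det(I−A) = Σ_j (I−A)_1j·C_1j = (0.60)(0.27675) + (0.00)(0.20250) + (-0.10)(0.22725) + (0.00)(0.01125) = 0.143325
(I − A)⁻¹ = adj(I−A) / det(I−A) ≈
  [   1.9309     0.2634     0.3401     0.1762]
  [   1.4129     2.7943     1.2245     0.9419]
  [   1.5856     1.5803     2.0408     1.0570]
  [   0.0785     0.1552     0.0680     1.1634]
x = (I − A)⁻¹ d = adj(I−A)·d / det(I−A), with det(I−A) = 0.143325:
  x_1 = (0.27675·190 + 0.03775·40 + 0.04875·180 + 0.02525·230) / 0.143325 = 68.675 / 0.143325 ≈ 479.16
  x_2 = (0.20250·190 + 0.40050·40 + 0.17550·180 + 0.13500·230) / 0.143325 = 117.135 / 0.143325 ≈ 817.27
  x_3 = (0.22725·190 + 0.22650·40 + 0.29250·180 + 0.15150·230) / 0.143325 = 139.7325 / 0.143325 ≈ 974.93
  x_4 = (0.01125·190 + 0.02225·40 + 0.00975·180 + 0.16675·230) / 0.143325 = 43.135 / 0.143325 ≈ 300.96

x_2 = 817.27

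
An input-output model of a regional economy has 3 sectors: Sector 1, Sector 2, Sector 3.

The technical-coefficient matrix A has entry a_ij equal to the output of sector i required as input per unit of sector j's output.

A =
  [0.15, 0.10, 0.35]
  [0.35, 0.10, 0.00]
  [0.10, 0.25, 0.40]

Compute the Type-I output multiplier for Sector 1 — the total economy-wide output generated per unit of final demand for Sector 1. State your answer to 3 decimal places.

I − A =
  [   0.85    -0.10    -0.35]
  [  -0.35     0.90     0.00]
  [  -0.10    -0.25     0.60]
Cofactors of I−A, C_ij = (−1)^(i+j)·(minor ij) (rows/columns in the sector order above):
  C_11 = (0.90)(0.60) − (0.00)(-0.25) = 0.5400
  C_12 = −[(-0.35)(0.60) − (0.00)(-0.10)] = 0.2100
  C_13 = (-0.35)(-0.25) − (0.90)(-0.10) = 0.1775
  C_21 = −[(-0.10)(0.60) − (-0.35)(-0.25)] = 0.1475
  C_22 = (0.85)(0.60) − (-0.35)(-0.10) = 0.4750
  C_23 = −[(0.85)(-0.25) − (-0.10)(-0.10)] = 0.2225
  C_31 = (-0.10)(0.00) − (-0.35)(0.90) = 0.3150
  C_32 = −[(0.85)(0.00) − (-0.35)(-0.35)] = 0.1225
  C_33 = (0.85)(0.90) − (-0.10)(-0.35) = 0.7300
det(I−A) = Σ_j (I−A)_1j·C_1j = (0.85)(0.5400) + (-0.10)(0.2100) + (-0.35)(0.1775) = 0.375875
adj(I−A) = Cᵀ =
  [ 0.5400   0.1475   0.3150]
  [ 0.2100   0.4750   0.1225]
  [ 0.1775   0.2225   0.7300]
(I − A)⁻¹ = adj(I−A) / det(I−A) ≈
  [   1.4366     0.3924     0.8380]
  [   0.5587     1.2637     0.3259]
  [   0.4722     0.5920     1.9421]
The output multiplier for sector j is the column-j sum of the Leontief inverse (I − A)⁻¹ = adj(I−A) / det(I−A).
Column 1 of adj(I−A): (0.5400, 0.2100, 0.1775); det(I−A) = 0.375875.
m_1 = (0.5400 + 0.2100 + 0.1775) / 0.375875 = 0.9275 / 0.375875 ≈ 2.468.

m_1 = 2.468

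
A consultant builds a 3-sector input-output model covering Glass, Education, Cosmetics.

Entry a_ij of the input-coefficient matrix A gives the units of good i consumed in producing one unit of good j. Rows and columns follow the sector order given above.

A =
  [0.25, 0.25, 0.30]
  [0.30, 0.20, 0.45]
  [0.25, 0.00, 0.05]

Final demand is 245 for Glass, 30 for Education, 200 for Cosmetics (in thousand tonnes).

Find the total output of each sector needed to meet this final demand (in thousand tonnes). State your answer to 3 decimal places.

I − A =
  [   0.75    -0.25    -0.30]
  [  -0.30     0.80    -0.45]
  [  -0.25     0.00     0.95]
Cofactors of I−A, C_ij = (−1)^(i+j)·(minor ij) (rows/columns in the sector order above):
  C_11 = (0.80)(0.95) − (-0.45)(0.00) = 0.7600
  C_12 = −[(-0.30)(0.95) − (-0.45)(-0.25)] = 0.3975
  C_13 = (-0.30)(0.00) − (0.80)(-0.25) = 0.2000
  C_21 = −[(-0.25)(0.95) − (-0.30)(0.00)] = 0.2375
  C_22 = (0.75)(0.95) − (-0.30)(-0.25) = 0.6375
  C_23 = −[(0.75)(0.00) − (-0.25)(-0.25)] = 0.0625
  C_31 = (-0.25)(-0.45) − (-0.30)(0.80) = 0.3525
  C_32 = −[(0.75)(-0.45) − (-0.30)(-0.30)] = 0.4275
  C_33 = (0.75)(0.80) − (-0.25)(-0.30) = 0.5250
det(I−A) = Σ_j (I−A)_1j·C_1j = (0.75)(0.7600) + (-0.25)(0.3975) + (-0.30)(0.2000) = 0.410625
adj(I−A) = Cᵀ =
  [ 0.7600   0.2375   0.3525]
  [ 0.3975   0.6375   0.4275]
  [ 0.2000   0.0625   0.5250]
(I − A)⁻¹ = adj(I−A) / det(I−A) ≈
  [   1.8508     0.5784     0.8584]
  [   0.9680     1.5525     1.0411]
  [   0.4871     0.1522     1.2785]
x = (I − A)⁻¹ d = adj(I−A)·d / det(I−A), with det(I−A) = 0.410625:
  x_1 = (0.7600·245 + 0.2375·30 + 0.3525·200) / 0.410625 = 263.825 / 0.410625 ≈ 642.496
  x_2 = (0.3975·245 + 0.6375·30 + 0.4275·200) / 0.410625 = 202.0125 / 0.410625 ≈ 491.963
  x_3 = (0.2000·245 + 0.0625·30 + 0.5250·200) / 0.410625 = 155.875 / 0.410625 ≈ 379.604

x_1 = 642.496, x_2 = 491.963, x_3 = 379.604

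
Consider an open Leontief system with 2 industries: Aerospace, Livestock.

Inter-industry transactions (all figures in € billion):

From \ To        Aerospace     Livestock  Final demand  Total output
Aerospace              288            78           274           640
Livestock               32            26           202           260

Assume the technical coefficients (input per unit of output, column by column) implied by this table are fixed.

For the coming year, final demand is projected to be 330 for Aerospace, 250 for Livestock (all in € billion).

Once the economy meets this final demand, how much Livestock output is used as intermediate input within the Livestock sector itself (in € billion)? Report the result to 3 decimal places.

z_LL = 32.083

Technical coefficients a_ij = z_ij / X_j:
  a_AA = 288/640 = 0.45, a_LA = 32/640 = 0.05
  a_AL = 78/260 = 0.30, a_LL = 26/260 = 0.10
I − A =
  [   0.55    -0.30]
  [  -0.05     0.90]
det(I−A) = (0.55)(0.90) − (-0.30)(-0.05) = 0.4800
adj(I−A) = [[0.90, 0.30], [0.05, 0.55]]
(I − A)⁻¹ = adj(I−A) / det(I−A) ≈
  [   1.8750     0.6250]
  [   0.1042     1.1458]
First solve x = (I − A)⁻¹ d = adj(I−A)·d / det(I−A); in particular x_L = (0.05·330 + 0.55·250) / 0.4800 = 154.00 / 0.4800 ≈ 320.83333.
Intermediate flow from L to L: z_LL = a_LL · x_L = 0.10 × 154.00 / 0.4800 = 15.40 / 0.4800 ≈ 32.083.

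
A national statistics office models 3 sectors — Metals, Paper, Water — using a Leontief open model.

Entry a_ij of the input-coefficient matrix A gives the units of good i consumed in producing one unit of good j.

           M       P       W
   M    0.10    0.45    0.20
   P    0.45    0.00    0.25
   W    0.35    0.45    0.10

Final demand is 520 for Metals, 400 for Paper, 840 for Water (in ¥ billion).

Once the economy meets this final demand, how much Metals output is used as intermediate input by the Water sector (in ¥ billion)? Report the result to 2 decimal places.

z_MW = 583.18

I − A =
  [   0.90    -0.45    -0.20]
  [  -0.45     1.00    -0.25]
  [  -0.35    -0.45     0.90]
Cofactors of I−A, C_ij = (−1)^(i+j)·(minor ij) (rows/columns in the sector order above):
  C_11 = (1.00)(0.90) − (-0.25)(-0.45) = 0.7875
  C_12 = −[(-0.45)(0.90) − (-0.25)(-0.35)] = 0.4925
  C_13 = (-0.45)(-0.45) − (1.00)(-0.35) = 0.5525
  C_21 = −[(-0.45)(0.90) − (-0.20)(-0.45)] = 0.4950
  C_22 = (0.90)(0.90) − (-0.20)(-0.35) = 0.7400
  C_23 = −[(0.90)(-0.45) − (-0.45)(-0.35)] = 0.5625
  C_31 = (-0.45)(-0.25) − (-0.20)(1.00) = 0.3125
  C_32 = −[(0.90)(-0.25) − (-0.20)(-0.45)] = 0.3150
  C_33 = (0.90)(1.00) − (-0.45)(-0.45) = 0.6975
det(I−A) = Σ_j (I−A)_1j·C_1j = (0.90)(0.7875) + (-0.45)(0.4925) + (-0.20)(0.5525) = 0.376625
adj(I−A) = Cᵀ =
  [ 0.7875   0.4950   0.3125]
  [ 0.4925   0.7400   0.3150]
  [ 0.5525   0.5625   0.6975]
(I − A)⁻¹ = adj(I−A) / det(I−A) ≈
  [   2.0909     1.3143     0.8297]
  [   1.3077     1.9648     0.8364]
  [   1.4670     1.4935     1.8520]
First solve x = (I − A)⁻¹ d = adj(I−A)·d / det(I−A); in particular x_W = (0.5525·520 + 0.5625·400 + 0.6975·840) / 0.376625 = 1098.20 / 0.376625 ≈ 2915.8978.
Intermediate flow from M to W: z_MW = a_MW · x_W = 0.20 × 1098.20 / 0.376625 = 219.64 / 0.376625 ≈ 583.18.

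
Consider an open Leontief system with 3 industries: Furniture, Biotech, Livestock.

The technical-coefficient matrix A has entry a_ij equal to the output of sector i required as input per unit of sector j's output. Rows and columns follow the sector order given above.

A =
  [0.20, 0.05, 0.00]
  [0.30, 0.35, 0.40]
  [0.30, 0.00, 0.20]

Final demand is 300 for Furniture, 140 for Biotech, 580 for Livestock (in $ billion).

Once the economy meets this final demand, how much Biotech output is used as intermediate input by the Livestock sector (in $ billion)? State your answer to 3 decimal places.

z_BL = 355.276

I − A =
  [   0.80    -0.05     0.00]
  [  -0.30     0.65    -0.40]
  [  -0.30     0.00     0.80]
Cofactors of I−A, C_ij = (−1)^(i+j)·(minor ij) (rows/columns in the sector order above):
  C_11 = (0.65)(0.80) − (-0.40)(0.00) = 0.5200
  C_12 = −[(-0.30)(0.80) − (-0.40)(-0.30)] = 0.3600
  C_13 = (-0.30)(0.00) − (0.65)(-0.30) = 0.1950
  C_21 = −[(-0.05)(0.80) − (0.00)(0.00)] = 0.0400
  C_22 = (0.80)(0.80) − (0.00)(-0.30) = 0.6400
  C_23 = −[(0.80)(0.00) − (-0.05)(-0.30)] = 0.0150
  C_31 = (-0.05)(-0.40) − (0.00)(0.65) = 0.0200
  C_32 = −[(0.80)(-0.40) − (0.00)(-0.30)] = 0.3200
  C_33 = (0.80)(0.65) − (-0.05)(-0.30) = 0.5050
det(I−A) = Σ_j (I−A)_1j·C_1j = (0.80)(0.5200) + (-0.05)(0.3600) + (0.00)(0.1950) = 0.3980
adj(I−A) = Cᵀ =
  [ 0.5200   0.0400   0.0200]
  [ 0.3600   0.6400   0.3200]
  [ 0.1950   0.0150   0.5050]
(I − A)⁻¹ = adj(I−A) / det(I−A) ≈
  [   1.3065     0.1005     0.0503]
  [   0.9045     1.6080     0.8040]
  [   0.4899     0.0377     1.2688]
First solve x = (I − A)⁻¹ d = adj(I−A)·d / det(I−A); in particular x_L = (0.1950·300 + 0.0150·140 + 0.5050·580) / 0.3980 = 353.50 / 0.3980 ≈ 888.19095.
Intermediate flow from B to L: z_BL = a_BL · x_L = 0.40 × 353.50 / 0.3980 = 141.40 / 0.3980 ≈ 355.276.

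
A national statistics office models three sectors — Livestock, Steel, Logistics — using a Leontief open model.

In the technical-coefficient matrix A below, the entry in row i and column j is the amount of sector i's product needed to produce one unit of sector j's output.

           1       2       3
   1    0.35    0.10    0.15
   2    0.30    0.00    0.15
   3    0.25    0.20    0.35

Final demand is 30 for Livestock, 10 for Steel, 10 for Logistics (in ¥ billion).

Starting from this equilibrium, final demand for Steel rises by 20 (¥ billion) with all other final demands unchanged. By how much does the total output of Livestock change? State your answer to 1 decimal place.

I − A =
  [   0.65    -0.10    -0.15]
  [  -0.30     1.00    -0.15]
  [  -0.25    -0.20     0.65]
Cofactors of I−A, C_ij = (−1)^(i+j)·(minor ij) (rows/columns in the sector order above):
  C_11 = (1.00)(0.65) − (-0.15)(-0.20) = 0.6200
  C_12 = −[(-0.30)(0.65) − (-0.15)(-0.25)] = 0.2325
  C_13 = (-0.30)(-0.20) − (1.00)(-0.25) = 0.3100
  C_21 = −[(-0.10)(0.65) − (-0.15)(-0.20)] = 0.0950
  C_22 = (0.65)(0.65) − (-0.15)(-0.25) = 0.3850
  C_23 = −[(0.65)(-0.20) − (-0.10)(-0.25)] = 0.1550
  C_31 = (-0.10)(-0.15) − (-0.15)(1.00) = 0.1650
  C_32 = −[(0.65)(-0.15) − (-0.15)(-0.30)] = 0.1425
  C_33 = (0.65)(1.00) − (-0.10)(-0.30) = 0.6200
det(I−A) = Σ_j (I−A)_1j·C_1j = (0.65)(0.6200) + (-0.10)(0.2325) + (-0.15)(0.3100) = 0.33325
adj(I−A) = Cᵀ =
  [ 0.6200   0.0950   0.1650]
  [ 0.2325   0.3850   0.1425]
  [ 0.3100   0.1550   0.6200]
(I − A)⁻¹ = adj(I−A) / det(I−A) ≈
  [   1.8605     0.2851     0.4951]
  [   0.6977     1.1553     0.4276]
  [   0.9302     0.4651     1.8605]
Δx = (I − A)⁻¹ Δd with Δd having +20 in the Steel component and 0 elsewhere.
So Δx_1 = L_12 · (+20), where L_12 = adj(I−A)_12 / det(I−A) = 0.0950 / 0.33325.
Δx_1 = 0.0950 × (+20) / 0.33325 = 1.90 / 0.33325 ≈ 5.7.

Δx_1 = 5.7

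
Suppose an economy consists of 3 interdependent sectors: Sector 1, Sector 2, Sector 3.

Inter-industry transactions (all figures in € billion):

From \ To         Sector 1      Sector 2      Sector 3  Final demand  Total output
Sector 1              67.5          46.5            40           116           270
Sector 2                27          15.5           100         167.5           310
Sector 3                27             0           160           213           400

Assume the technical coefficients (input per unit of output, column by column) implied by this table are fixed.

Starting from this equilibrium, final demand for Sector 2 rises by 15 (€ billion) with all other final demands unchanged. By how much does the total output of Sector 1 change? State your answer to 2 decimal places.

Δx_1 = 3.33

Technical coefficients a_ij = z_ij / X_j:
  a_11 = 67.5/270 = 0.25, a_21 = 27/270 = 0.10, a_31 = 27/270 = 0.10
  a_12 = 46.5/310 = 0.15, a_22 = 15.5/310 = 0.05, a_32 = 0/310 = 0.00
  a_13 = 40/400 = 0.10, a_23 = 100/400 = 0.25, a_33 = 160/400 = 0.40
I − A =
  [   0.75    -0.15    -0.10]
  [  -0.10     0.95    -0.25]
  [  -0.10     0.00     0.60]
Cofactors of I−A, C_ij = (−1)^(i+j)·(minor ij) (rows/columns in the sector order above):
  C_11 = (0.95)(0.60) − (-0.25)(0.00) = 0.5700
  C_12 = −[(-0.10)(0.60) − (-0.25)(-0.10)] = 0.0850
  C_13 = (-0.10)(0.00) − (0.95)(-0.10) = 0.0950
  C_21 = −[(-0.15)(0.60) − (-0.10)(0.00)] = 0.0900
  C_22 = (0.75)(0.60) − (-0.10)(-0.10) = 0.4400
  C_23 = −[(0.75)(0.00) − (-0.15)(-0.10)] = 0.0150
  C_31 = (-0.15)(-0.25) − (-0.10)(0.95) = 0.1325
  C_32 = −[(0.75)(-0.25) − (-0.10)(-0.10)] = 0.1975
  C_33 = (0.75)(0.95) − (-0.15)(-0.10) = 0.6975
det(I−A) = Σ_j (I−A)_1j·C_1j = (0.75)(0.5700) + (-0.15)(0.0850) + (-0.10)(0.0950) = 0.40525
adj(I−A) = Cᵀ =
  [ 0.5700   0.0900   0.1325]
  [ 0.0850   0.4400   0.1975]
  [ 0.0950   0.0150   0.6975]
(I − A)⁻¹ = adj(I−A) / det(I−A) ≈
  [   1.4065     0.2221     0.3270]
  [   0.2097     1.0857     0.4874]
  [   0.2344     0.0370     1.7212]
Δx = (I − A)⁻¹ Δd with Δd having +15 in the Sector 2 component and 0 elsewhere.
So Δx_1 = L_12 · (+15), where L_12 = adj(I−A)_12 / det(I−A) = 0.0900 / 0.40525.
Δx_1 = 0.0900 × (+15) / 0.40525 = 1.35 / 0.40525 ≈ 3.33.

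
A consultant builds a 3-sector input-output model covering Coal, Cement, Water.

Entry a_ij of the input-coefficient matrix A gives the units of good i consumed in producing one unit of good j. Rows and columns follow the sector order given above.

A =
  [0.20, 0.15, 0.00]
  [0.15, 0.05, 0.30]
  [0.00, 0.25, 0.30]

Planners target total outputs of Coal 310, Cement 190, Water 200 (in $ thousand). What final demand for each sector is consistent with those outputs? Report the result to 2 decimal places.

d_1 = 219.50, d_2 = 74.00, d_3 = 92.50

I − A =
  [   0.80    -0.15     0.00]
  [  -0.15     0.95    -0.30]
  [   0.00    -0.25     0.70]
d = (I − A) x:
  d_1 = (+0.80)·310 + (-0.15)·190 + (+0.00)·200 = 219.50
  d_2 = (-0.15)·310 + (+0.95)·190 + (-0.30)·200 = 74.00
  d_3 = (+0.00)·310 + (-0.25)·190 + (+0.70)·200 = 92.50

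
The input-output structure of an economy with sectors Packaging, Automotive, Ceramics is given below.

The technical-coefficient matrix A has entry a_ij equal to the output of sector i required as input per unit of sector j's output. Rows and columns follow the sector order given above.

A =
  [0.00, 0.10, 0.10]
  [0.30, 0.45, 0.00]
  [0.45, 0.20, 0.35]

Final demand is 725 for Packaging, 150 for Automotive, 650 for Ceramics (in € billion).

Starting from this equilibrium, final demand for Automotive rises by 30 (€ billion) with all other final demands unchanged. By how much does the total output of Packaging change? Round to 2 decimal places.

I − A =
  [   1.00    -0.10    -0.10]
  [  -0.30     0.55     0.00]
  [  -0.45    -0.20     0.65]
Cofactors of I−A, C_ij = (−1)^(i+j)·(minor ij) (rows/columns in the sector order above):
  C_11 = (0.55)(0.65) − (0.00)(-0.20) = 0.3575
  C_12 = −[(-0.30)(0.65) − (0.00)(-0.45)] = 0.1950
  C_13 = (-0.30)(-0.20) − (0.55)(-0.45) = 0.3075
  C_21 = −[(-0.10)(0.65) − (-0.10)(-0.20)] = 0.0850
  C_22 = (1.00)(0.65) − (-0.10)(-0.45) = 0.6050
  C_23 = −[(1.00)(-0.20) − (-0.10)(-0.45)] = 0.2450
  C_31 = (-0.10)(0.00) − (-0.10)(0.55) = 0.0550
  C_32 = −[(1.00)(0.00) − (-0.10)(-0.30)] = 0.0300
  C_33 = (1.00)(0.55) − (-0.10)(-0.30) = 0.5200
det(I−A) = Σ_j (I−A)_1j·C_1j = (1.00)(0.3575) + (-0.10)(0.1950) + (-0.10)(0.3075) = 0.30725
adj(I−A) = Cᵀ =
  [ 0.3575   0.0850   0.0550]
  [ 0.1950   0.6050   0.0300]
  [ 0.3075   0.2450   0.5200]
(I − A)⁻¹ = adj(I−A) / det(I−A) ≈
  [   1.1635     0.2766     0.1790]
  [   0.6347     1.9691     0.0976]
  [   1.0008     0.7974     1.6924]
Δx = (I − A)⁻¹ Δd with Δd having +30 in the Automotive component and 0 elsewhere.
So Δx_1 = L_12 · (+30), where L_12 = adj(I−A)_12 / det(I−A) = 0.0850 / 0.30725.
Δx_1 = 0.0850 × (+30) / 0.30725 = 2.55 / 0.30725 ≈ 8.30.

Δx_1 = 8.30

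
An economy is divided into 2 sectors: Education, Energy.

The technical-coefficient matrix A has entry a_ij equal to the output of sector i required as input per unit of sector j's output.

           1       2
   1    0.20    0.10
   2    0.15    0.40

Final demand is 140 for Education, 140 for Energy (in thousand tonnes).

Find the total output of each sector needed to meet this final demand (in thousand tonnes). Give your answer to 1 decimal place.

I − A =
  [   0.80    -0.10]
  [  -0.15     0.60]
det(I−A) = (0.80)(0.60) − (-0.10)(-0.15) = 0.4650
adj(I−A) = [[0.60, 0.10], [0.15, 0.80]]
(I − A)⁻¹ = adj(I−A) / det(I−A) ≈
  [   1.2903     0.2151]
  [   0.3226     1.7204]
x = (I − A)⁻¹ d = adj(I−A)·d / det(I−A), with det(I−A) = 0.4650:
  x_1 = (0.60·140 + 0.10·140) / 0.4650 = 98.00 / 0.4650 ≈ 210.8
  x_2 = (0.15·140 + 0.80·140) / 0.4650 = 133.00 / 0.4650 ≈ 286.0

x_1 = 210.8, x_2 = 286.0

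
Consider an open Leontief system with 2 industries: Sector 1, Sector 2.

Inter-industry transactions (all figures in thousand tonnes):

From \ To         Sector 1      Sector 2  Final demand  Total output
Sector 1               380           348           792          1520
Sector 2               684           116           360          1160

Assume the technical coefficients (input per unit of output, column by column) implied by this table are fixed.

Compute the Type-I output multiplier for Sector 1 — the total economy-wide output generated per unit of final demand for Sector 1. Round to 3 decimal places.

Technical coefficients a_ij = z_ij / X_j:
  a_11 = 380/1520 = 0.25, a_21 = 684/1520 = 0.45
  a_12 = 348/1160 = 0.30, a_22 = 116/1160 = 0.10
I − A =
  [   0.75    -0.30]
  [  -0.45     0.90]
det(I−A) = (0.75)(0.90) − (-0.30)(-0.45) = 0.5400
adj(I−A) = [[0.90, 0.30], [0.45, 0.75]]
(I − A)⁻¹ = adj(I−A) / det(I−A) ≈
  [   1.6667     0.5556]
  [   0.8333     1.3889]
The output multiplier for sector j is the column-j sum of the Leontief inverse (I − A)⁻¹ = adj(I−A) / det(I−A).
Column 1 of adj(I−A): (0.90, 0.45); det(I−A) = 0.5400.
m_1 = (0.90 + 0.45) / 0.5400 = 1.35 / 0.5400 = 2.500.

m_1 = 2.500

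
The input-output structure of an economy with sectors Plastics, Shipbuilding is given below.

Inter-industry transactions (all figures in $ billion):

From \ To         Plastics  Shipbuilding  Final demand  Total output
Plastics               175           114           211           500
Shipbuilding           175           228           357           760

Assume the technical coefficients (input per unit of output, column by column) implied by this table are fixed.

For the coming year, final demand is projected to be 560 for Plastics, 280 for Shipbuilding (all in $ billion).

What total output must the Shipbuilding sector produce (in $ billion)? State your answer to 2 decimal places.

x_2 = 939.13

Technical coefficients a_ij = z_ij / X_j:
  a_11 = 175/500 = 0.35, a_21 = 175/500 = 0.35
  a_12 = 114/760 = 0.15, a_22 = 228/760 = 0.30
I − A =
  [   0.65    -0.15]
  [  -0.35     0.70]
det(I−A) = (0.65)(0.70) − (-0.15)(-0.35) = 0.4025
adj(I−A) = [[0.70, 0.15], [0.35, 0.65]]
(I − A)⁻¹ = adj(I−A) / det(I−A) ≈
  [   1.7391     0.3727]
  [   0.8696     1.6149]
x = (I − A)⁻¹ d = adj(I−A)·d / det(I−A), with det(I−A) = 0.4025:
  x_1 = (0.70·560 + 0.15·280) / 0.4025 = 434.00 / 0.4025 ≈ 1078.26
  x_2 = (0.35·560 + 0.65·280) / 0.4025 = 378.00 / 0.4025 ≈ 939.13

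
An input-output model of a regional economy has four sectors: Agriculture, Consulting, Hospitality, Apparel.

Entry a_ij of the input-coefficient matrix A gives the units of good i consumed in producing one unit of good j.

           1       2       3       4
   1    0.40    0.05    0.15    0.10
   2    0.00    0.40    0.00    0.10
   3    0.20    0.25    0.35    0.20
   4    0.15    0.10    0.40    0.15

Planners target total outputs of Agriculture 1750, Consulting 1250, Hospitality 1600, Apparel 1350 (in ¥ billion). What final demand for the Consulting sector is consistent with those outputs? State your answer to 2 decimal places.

I − A =
  [   0.60    -0.05    -0.15    -0.10]
  [   0.00     0.60     0.00    -0.10]
  [  -0.20    -0.25     0.65    -0.20]
  [  -0.15    -0.10    -0.40     0.85]
d = (I − A) x:
  d_1 = (+0.60)·1750 + (-0.05)·1250 + (-0.15)·1600 + (-0.10)·1350 = 612.50
  d_2 = (+0.00)·1750 + (+0.60)·1250 + (+0.00)·1600 + (-0.10)·1350 = 615.00
  d_3 = (-0.20)·1750 + (-0.25)·1250 + (+0.65)·1600 + (-0.20)·1350 = 107.50
  d_4 = (-0.15)·1750 + (-0.10)·1250 + (-0.40)·1600 + (+0.85)·1350 = 120.00

d_2 = 615.00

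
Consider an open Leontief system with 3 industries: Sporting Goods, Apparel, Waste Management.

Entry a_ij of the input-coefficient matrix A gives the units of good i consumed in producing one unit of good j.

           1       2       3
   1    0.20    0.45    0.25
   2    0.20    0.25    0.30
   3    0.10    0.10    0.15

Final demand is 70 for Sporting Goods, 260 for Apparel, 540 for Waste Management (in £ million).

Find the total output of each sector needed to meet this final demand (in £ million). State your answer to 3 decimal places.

I − A =
  [   0.80    -0.45    -0.25]
  [  -0.20     0.75    -0.30]
  [  -0.10    -0.10     0.85]
Cofactors of I−A, C_ij = (−1)^(i+j)·(minor ij) (rows/columns in the sector order above):
  C_11 = (0.75)(0.85) − (-0.30)(-0.10) = 0.6075
  C_12 = −[(-0.20)(0.85) − (-0.30)(-0.10)] = 0.2000
  C_13 = (-0.20)(-0.10) − (0.75)(-0.10) = 0.0950
  C_21 = −[(-0.45)(0.85) − (-0.25)(-0.10)] = 0.4075
  C_22 = (0.80)(0.85) − (-0.25)(-0.10) = 0.6550
  C_23 = −[(0.80)(-0.10) − (-0.45)(-0.10)] = 0.1250
  C_31 = (-0.45)(-0.30) − (-0.25)(0.75) = 0.3225
  C_32 = −[(0.80)(-0.30) − (-0.25)(-0.20)] = 0.2900
  C_33 = (0.80)(0.75) − (-0.45)(-0.20) = 0.5100
det(I−A) = Σ_j (I−A)_1j·C_1j = (0.80)(0.6075) + (-0.45)(0.2000) + (-0.25)(0.0950) = 0.37225
adj(I−A) = Cᵀ =
  [ 0.6075   0.4075   0.3225]
  [ 0.2000   0.6550   0.2900]
  [ 0.0950   0.1250   0.5100]
(I − A)⁻¹ = adj(I−A) / det(I−A) ≈
  [   1.6320     1.0947     0.8664]
  [   0.5373     1.7596     0.7790]
  [   0.2552     0.3358     1.3700]
x = (I − A)⁻¹ d = adj(I−A)·d / det(I−A), with det(I−A) = 0.37225:
  x_1 = (0.6075·70 + 0.4075·260 + 0.3225·540) / 0.37225 = 322.625 / 0.37225 ≈ 866.689
  x_2 = (0.2000·70 + 0.6550·260 + 0.2900·540) / 0.37225 = 340.90 / 0.37225 ≈ 915.782
  x_3 = (0.0950·70 + 0.1250·260 + 0.5100·540) / 0.37225 = 314.55 / 0.37225 ≈ 844.997

x_1 = 866.689, x_2 = 915.782, x_3 = 844.997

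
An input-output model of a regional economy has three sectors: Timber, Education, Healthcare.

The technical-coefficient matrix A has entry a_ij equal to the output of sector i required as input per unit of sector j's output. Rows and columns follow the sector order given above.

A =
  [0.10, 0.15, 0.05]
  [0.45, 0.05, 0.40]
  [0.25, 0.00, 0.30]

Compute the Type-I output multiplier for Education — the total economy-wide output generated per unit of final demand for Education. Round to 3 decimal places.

m_2 = 1.449

I − A =
  [   0.90    -0.15    -0.05]
  [  -0.45     0.95    -0.40]
  [  -0.25     0.00     0.70]
Cofactors of I−A, C_ij = (−1)^(i+j)·(minor ij) (rows/columns in the sector order above):
  C_11 = (0.95)(0.70) − (-0.40)(0.00) = 0.6650
  C_12 = −[(-0.45)(0.70) − (-0.40)(-0.25)] = 0.4150
  C_13 = (-0.45)(0.00) − (0.95)(-0.25) = 0.2375
  C_21 = −[(-0.15)(0.70) − (-0.05)(0.00)] = 0.1050
  C_22 = (0.90)(0.70) − (-0.05)(-0.25) = 0.6175
  C_23 = −[(0.90)(0.00) − (-0.15)(-0.25)] = 0.0375
  C_31 = (-0.15)(-0.40) − (-0.05)(0.95) = 0.1075
  C_32 = −[(0.90)(-0.40) − (-0.05)(-0.45)] = 0.3825
  C_33 = (0.90)(0.95) − (-0.15)(-0.45) = 0.7875
det(I−A) = Σ_j (I−A)_1j·C_1j = (0.90)(0.6650) + (-0.15)(0.4150) + (-0.05)(0.2375) = 0.524375
adj(I−A) = Cᵀ =
  [ 0.6650   0.1050   0.1075]
  [ 0.4150   0.6175   0.3825]
  [ 0.2375   0.0375   0.7875]
(I − A)⁻¹ = adj(I−A) / det(I−A) ≈
  [   1.2682     0.2002     0.2050]
  [   0.7914     1.1776     0.7294]
  [   0.4529     0.0715     1.5018]
The output multiplier for sector j is the column-j sum of the Leontief inverse (I − A)⁻¹ = adj(I−A) / det(I−A).
Column 2 of adj(I−A): (0.1050, 0.6175, 0.0375); det(I−A) = 0.524375.
m_2 = (0.1050 + 0.6175 + 0.0375) / 0.524375 = 0.76 / 0.524375 ≈ 1.449.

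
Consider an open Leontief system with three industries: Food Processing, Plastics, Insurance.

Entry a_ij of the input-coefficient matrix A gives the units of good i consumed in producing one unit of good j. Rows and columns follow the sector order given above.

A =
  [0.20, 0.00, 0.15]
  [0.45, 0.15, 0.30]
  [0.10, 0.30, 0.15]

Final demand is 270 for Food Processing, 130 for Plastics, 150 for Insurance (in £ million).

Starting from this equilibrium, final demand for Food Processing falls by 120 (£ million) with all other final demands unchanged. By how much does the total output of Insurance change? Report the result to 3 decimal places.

Δx_I = -55.814

I − A =
  [   0.80     0.00    -0.15]
  [  -0.45     0.85    -0.30]
  [  -0.10    -0.30     0.85]
Cofactors of I−A, C_ij = (−1)^(i+j)·(minor ij) (rows/columns in the sector order above):
  C_11 = (0.85)(0.85) − (-0.30)(-0.30) = 0.6325
  C_12 = −[(-0.45)(0.85) − (-0.30)(-0.10)] = 0.4125
  C_13 = (-0.45)(-0.30) − (0.85)(-0.10) = 0.2200
  C_21 = −[(0.00)(0.85) − (-0.15)(-0.30)] = 0.0450
  C_22 = (0.80)(0.85) − (-0.15)(-0.10) = 0.6650
  C_23 = −[(0.80)(-0.30) − (0.00)(-0.10)] = 0.2400
  C_31 = (0.00)(-0.30) − (-0.15)(0.85) = 0.1275
  C_32 = −[(0.80)(-0.30) − (-0.15)(-0.45)] = 0.3075
  C_33 = (0.80)(0.85) − (0.00)(-0.45) = 0.6800
det(I−A) = Σ_j (I−A)_1j·C_1j = (0.80)(0.6325) + (0.00)(0.4125) + (-0.15)(0.2200) = 0.4730
adj(I−A) = Cᵀ =
  [ 0.6325   0.0450   0.1275]
  [ 0.4125   0.6650   0.3075]
  [ 0.2200   0.2400   0.6800]
(I − A)⁻¹ = adj(I−A) / det(I−A) ≈
  [   1.3372     0.0951     0.2696]
  [   0.8721     1.4059     0.6501]
  [   0.4651     0.5074     1.4376]
Δx = (I − A)⁻¹ Δd with Δd having -120 in the Food Processing component and 0 elsewhere.
So Δx_I = L_IF · (-120), where L_IF = adj(I−A)_IF / det(I−A) = 0.2200 / 0.4730.
Δx_I = 0.2200 × (-120) / 0.4730 = -26.40 / 0.4730 ≈ -55.814.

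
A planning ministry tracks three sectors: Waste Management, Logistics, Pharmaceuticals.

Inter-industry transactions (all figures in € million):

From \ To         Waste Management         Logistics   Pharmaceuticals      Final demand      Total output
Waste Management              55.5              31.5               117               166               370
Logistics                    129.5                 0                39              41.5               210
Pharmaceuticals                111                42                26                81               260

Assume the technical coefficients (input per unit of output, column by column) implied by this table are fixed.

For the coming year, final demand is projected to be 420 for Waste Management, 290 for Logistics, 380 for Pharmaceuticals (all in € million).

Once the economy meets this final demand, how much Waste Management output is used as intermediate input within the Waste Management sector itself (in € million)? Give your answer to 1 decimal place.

Technical coefficients a_ij = z_ij / X_j:
  a_WW = 55.5/370 = 0.15, a_LW = 129.5/370 = 0.35, a_PW = 111/370 = 0.30
  a_WL = 31.5/210 = 0.15, a_LL = 0/210 = 0.00, a_PL = 42/210 = 0.20
  a_WP = 117/260 = 0.45, a_LP = 39/260 = 0.15, a_PP = 26/260 = 0.10
I − A =
  [   0.85    -0.15    -0.45]
  [  -0.35     1.00    -0.15]
  [  -0.30    -0.20     0.90]
Cofactors of I−A, C_ij = (−1)^(i+j)·(minor ij) (rows/columns in the sector order above):
  C_11 = (1.00)(0.90) − (-0.15)(-0.20) = 0.8700
  C_12 = −[(-0.35)(0.90) − (-0.15)(-0.30)] = 0.3600
  C_13 = (-0.35)(-0.20) − (1.00)(-0.30) = 0.3700
  C_21 = −[(-0.15)(0.90) − (-0.45)(-0.20)] = 0.2250
  C_22 = (0.85)(0.90) − (-0.45)(-0.30) = 0.6300
  C_23 = −[(0.85)(-0.20) − (-0.15)(-0.30)] = 0.2150
  C_31 = (-0.15)(-0.15) − (-0.45)(1.00) = 0.4725
  C_32 = −[(0.85)(-0.15) − (-0.45)(-0.35)] = 0.2850
  C_33 = (0.85)(1.00) − (-0.15)(-0.35) = 0.7975
det(I−A) = Σ_j (I−A)_1j·C_1j = (0.85)(0.8700) + (-0.15)(0.3600) + (-0.45)(0.3700) = 0.5190
adj(I−A) = Cᵀ =
  [ 0.8700   0.2250   0.4725]
  [ 0.3600   0.6300   0.2850]
  [ 0.3700   0.2150   0.7975]
(I − A)⁻¹ = adj(I−A) / det(I−A) ≈
  [   1.6763     0.4335     0.9104]
  [   0.6936     1.2139     0.5491]
  [   0.7129     0.4143     1.5366]
First solve x = (I − A)⁻¹ d = adj(I−A)·d / det(I−A); in particular x_W = (0.8700·420 + 0.2250·290 + 0.4725·380) / 0.5190 = 610.20 / 0.5190 ≈ 1175.723.
Intermediate flow from W to W: z_WW = a_WW · x_W = 0.15 × 610.20 / 0.5190 = 91.53 / 0.5190 ≈ 176.4.

z_WW = 176.4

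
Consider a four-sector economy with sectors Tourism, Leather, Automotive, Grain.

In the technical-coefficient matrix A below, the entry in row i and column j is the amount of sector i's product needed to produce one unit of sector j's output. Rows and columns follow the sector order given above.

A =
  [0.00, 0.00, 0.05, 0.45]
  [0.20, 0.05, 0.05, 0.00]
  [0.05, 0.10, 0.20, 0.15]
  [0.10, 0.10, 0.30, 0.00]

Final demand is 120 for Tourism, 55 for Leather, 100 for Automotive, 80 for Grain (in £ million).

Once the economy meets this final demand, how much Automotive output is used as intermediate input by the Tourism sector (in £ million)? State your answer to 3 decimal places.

I − A =
  [   1.00     0.00    -0.05    -0.45]
  [  -0.20     0.95    -0.05     0.00]
  [  -0.05    -0.10     0.80    -0.15]
  [  -0.10    -0.10    -0.30     1.00]
Compute the cofactors C_ij = (−1)^(i+j)·(3×3 minor ij) of I−A; the adjugate is their transpose:
adj(I−A) = Cᵀ =
  [ 0.711500   0.055250   0.178000   0.346875]
  [ 0.154250   0.709000   0.084750   0.082125]
  [ 0.084750   0.112750   0.898250   0.172875]
  [ 0.112000   0.110250   0.295750   0.751625]
det(I−A) = Σ_j (I−A)_1j·C_1j = (1.00)(0.711500) + (0.00)(0.154250) + (-0.05)(0.084750) + (-0.45)(0.112000) = 0.6568625
(I − A)⁻¹ = adj(I−A) / det(I−A) ≈
  [   1.0832     0.0841     0.2710     0.5281]
  [   0.2348     1.0794     0.1290     0.1250]
  [   0.1290     0.1716     1.3675     0.2632]
  [   0.1705     0.1678     0.4502     1.1443]
First solve x = (I − A)⁻¹ d = adj(I−A)·d / det(I−A); in particular x_1 = (0.711500·120 + 0.055250·55 + 0.178000·100 + 0.346875·80) / 0.6568625 = 133.96875 / 0.6568625 ≈ 203.95250.
Intermediate flow from 3 to 1: z_31 = a_31 · x_1 = 0.05 × 133.96875 / 0.6568625 = 6.6984375 / 0.6568625 ≈ 10.198.

z_31 = 10.198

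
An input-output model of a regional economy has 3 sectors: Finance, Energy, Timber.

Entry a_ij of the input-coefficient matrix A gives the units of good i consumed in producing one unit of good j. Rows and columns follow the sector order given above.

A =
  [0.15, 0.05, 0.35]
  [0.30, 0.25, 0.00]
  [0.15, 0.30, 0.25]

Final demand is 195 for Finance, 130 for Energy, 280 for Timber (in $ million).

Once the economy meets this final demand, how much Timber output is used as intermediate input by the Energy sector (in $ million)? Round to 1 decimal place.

z_32 = 113.1

I − A =
  [   0.85    -0.05    -0.35]
  [  -0.30     0.75     0.00]
  [  -0.15    -0.30     0.75]
Cofactors of I−A, C_ij = (−1)^(i+j)·(minor ij) (rows/columns in the sector order above):
  C_11 = (0.75)(0.75) − (0.00)(-0.30) = 0.5625
  C_12 = −[(-0.30)(0.75) − (0.00)(-0.15)] = 0.2250
  C_13 = (-0.30)(-0.30) − (0.75)(-0.15) = 0.2025
  C_21 = −[(-0.05)(0.75) − (-0.35)(-0.30)] = 0.1425
  C_22 = (0.85)(0.75) − (-0.35)(-0.15) = 0.5850
  C_23 = −[(0.85)(-0.30) − (-0.05)(-0.15)] = 0.2625
  C_31 = (-0.05)(0.00) − (-0.35)(0.75) = 0.2625
  C_32 = −[(0.85)(0.00) − (-0.35)(-0.30)] = 0.1050
  C_33 = (0.85)(0.75) − (-0.05)(-0.30) = 0.6225
det(I−A) = Σ_j (I−A)_1j·C_1j = (0.85)(0.5625) + (-0.05)(0.2250) + (-0.35)(0.2025) = 0.3960
adj(I−A) = Cᵀ =
  [ 0.5625   0.1425   0.2625]
  [ 0.2250   0.5850   0.1050]
  [ 0.2025   0.2625   0.6225]
(I − A)⁻¹ = adj(I−A) / det(I−A) ≈
  [   1.4205     0.3598     0.6629]
  [   0.5682     1.4773     0.2652]
  [   0.5114     0.6629     1.5720]
First solve x = (I − A)⁻¹ d = adj(I−A)·d / det(I−A); in particular x_2 = (0.2250·195 + 0.5850·130 + 0.1050·280) / 0.3960 = 149.325 / 0.3960 ≈ 377.083.
Intermediate flow from 3 to 2: z_32 = a_32 · x_2 = 0.30 × 149.325 / 0.3960 = 44.7975 / 0.3960 ≈ 113.1.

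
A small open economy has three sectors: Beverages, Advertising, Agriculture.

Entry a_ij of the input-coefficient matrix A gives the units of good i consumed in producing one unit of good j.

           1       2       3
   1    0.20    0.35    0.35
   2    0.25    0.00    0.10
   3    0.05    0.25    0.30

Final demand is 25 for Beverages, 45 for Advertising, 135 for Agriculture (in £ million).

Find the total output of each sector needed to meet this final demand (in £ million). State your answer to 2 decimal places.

x_1 = 191.52, x_2 = 117.74, x_3 = 248.59

I − A =
  [   0.80    -0.35    -0.35]
  [  -0.25     1.00    -0.10]
  [  -0.05    -0.25     0.70]
Cofactors of I−A, C_ij = (−1)^(i+j)·(minor ij) (rows/columns in the sector order above):
  C_11 = (1.00)(0.70) − (-0.10)(-0.25) = 0.6750
  C_12 = −[(-0.25)(0.70) − (-0.10)(-0.05)] = 0.1800
  C_13 = (-0.25)(-0.25) − (1.00)(-0.05) = 0.1125
  C_21 = −[(-0.35)(0.70) − (-0.35)(-0.25)] = 0.3325
  C_22 = (0.80)(0.70) − (-0.35)(-0.05) = 0.5425
  C_23 = −[(0.80)(-0.25) − (-0.35)(-0.05)] = 0.2175
  C_31 = (-0.35)(-0.10) − (-0.35)(1.00) = 0.3850
  C_32 = −[(0.80)(-0.10) − (-0.35)(-0.25)] = 0.1675
  C_33 = (0.80)(1.00) − (-0.35)(-0.25) = 0.7125
det(I−A) = Σ_j (I−A)_1j·C_1j = (0.80)(0.6750) + (-0.35)(0.1800) + (-0.35)(0.1125) = 0.437625
adj(I−A) = Cᵀ =
  [ 0.6750   0.3325   0.3850]
  [ 0.1800   0.5425   0.1675]
  [ 0.1125   0.2175   0.7125]
(I − A)⁻¹ = adj(I−A) / det(I−A) ≈
  [   1.5424     0.7598     0.8797]
  [   0.4113     1.2396     0.3827]
  [   0.2571     0.4970     1.6281]
x = (I − A)⁻¹ d = adj(I−A)·d / det(I−A), with det(I−A) = 0.437625:
  x_1 = (0.6750·25 + 0.3325·45 + 0.3850·135) / 0.437625 = 83.8125 / 0.437625 ≈ 191.52
  x_2 = (0.1800·25 + 0.5425·45 + 0.1675·135) / 0.437625 = 51.525 / 0.437625 ≈ 117.74
  x_3 = (0.1125·25 + 0.2175·45 + 0.7125·135) / 0.437625 = 108.7875 / 0.437625 ≈ 248.59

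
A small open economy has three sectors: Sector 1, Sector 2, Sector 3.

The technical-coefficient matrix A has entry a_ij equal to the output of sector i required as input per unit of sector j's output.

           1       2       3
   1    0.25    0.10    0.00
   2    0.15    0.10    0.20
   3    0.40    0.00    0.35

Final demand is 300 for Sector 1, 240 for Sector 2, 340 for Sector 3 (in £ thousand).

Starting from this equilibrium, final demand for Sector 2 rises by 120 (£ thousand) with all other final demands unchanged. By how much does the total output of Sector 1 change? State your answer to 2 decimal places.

Δx_1 = 18.53

I − A =
  [   0.75    -0.10     0.00]
  [  -0.15     0.90    -0.20]
  [  -0.40     0.00     0.65]
Cofactors of I−A, C_ij = (−1)^(i+j)·(minor ij) (rows/columns in the sector order above):
  C_11 = (0.90)(0.65) − (-0.20)(0.00) = 0.5850
  C_12 = −[(-0.15)(0.65) − (-0.20)(-0.40)] = 0.1775
  C_13 = (-0.15)(0.00) − (0.90)(-0.40) = 0.3600
  C_21 = −[(-0.10)(0.65) − (0.00)(0.00)] = 0.0650
  C_22 = (0.75)(0.65) − (0.00)(-0.40) = 0.4875
  C_23 = −[(0.75)(0.00) − (-0.10)(-0.40)] = 0.0400
  C_31 = (-0.10)(-0.20) − (0.00)(0.90) = 0.0200
  C_32 = −[(0.75)(-0.20) − (0.00)(-0.15)] = 0.1500
  C_33 = (0.75)(0.90) − (-0.10)(-0.15) = 0.6600
det(I−A) = Σ_j (I−A)_1j·C_1j = (0.75)(0.5850) + (-0.10)(0.1775) + (0.00)(0.3600) = 0.4210
adj(I−A) = Cᵀ =
  [ 0.5850   0.0650   0.0200]
  [ 0.1775   0.4875   0.1500]
  [ 0.3600   0.0400   0.6600]
(I − A)⁻¹ = adj(I−A) / det(I−A) ≈
  [   1.3895     0.1544     0.0475]
  [   0.4216     1.1580     0.3563]
  [   0.8551     0.0950     1.5677]
Δx = (I − A)⁻¹ Δd with Δd having +120 in the Sector 2 component and 0 elsewhere.
So Δx_1 = L_12 · (+120), where L_12 = adj(I−A)_12 / det(I−A) = 0.0650 / 0.4210.
Δx_1 = 0.0650 × (+120) / 0.4210 = 7.80 / 0.4210 ≈ 18.53.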